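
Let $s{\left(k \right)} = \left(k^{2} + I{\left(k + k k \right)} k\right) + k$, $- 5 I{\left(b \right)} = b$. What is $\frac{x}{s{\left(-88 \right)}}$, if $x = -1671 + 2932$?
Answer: $\frac{6305}{712008} \approx 0.0088552$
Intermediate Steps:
$I{\left(b \right)} = - \frac{b}{5}$
$s{\left(k \right)} = k + k^{2} + k \left(- \frac{k}{5} - \frac{k^{2}}{5}\right)$ ($s{\left(k \right)} = \left(k^{2} + - \frac{k + k k}{5} k\right) + k = \left(k^{2} + - \frac{k + k^{2}}{5} k\right) + k = \left(k^{2} + \left(- \frac{k}{5} - \frac{k^{2}}{5}\right) k\right) + k = \left(k^{2} + k \left(- \frac{k}{5} - \frac{k^{2}}{5}\right)\right) + k = k + k^{2} + k \left(- \frac{k}{5} - \frac{k^{2}}{5}\right)$)
$x = 1261$
$\frac{x}{s{\left(-88 \right)}} = \frac{1261}{\frac{1}{5} \left(-88\right) \left(5 - \left(-88\right)^{2} + 4 \left(-88\right)\right)} = \frac{1261}{\frac{1}{5} \left(-88\right) \left(5 - 7744 - 352\right)} = \frac{1261}{\frac{1}{5} \left(-88\right) \left(-8091\right)} = \frac{1261}{\frac{712008}{5}} = 1261 \cdot \frac{5}{712008} = \frac{6305}{712008}$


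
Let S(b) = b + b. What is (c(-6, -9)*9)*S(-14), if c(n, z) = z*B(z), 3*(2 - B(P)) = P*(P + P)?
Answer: -117936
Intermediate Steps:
B(P) = 2 - 2*P**2/3 (B(P) = 2 - P*(P + P)/3 = 2 - P*2*P/3 = 2 - 2*P**2/3)
S(b) = 2*b
c(n, z) = z*(2 - 2*z**2/3)
(c(-6, -9)*9)*S(-14) = (((2/3)*(-9)*(3 - 1*(-9)**2))*9)*(2*(-14)) = (((2/3)*(-9)*(3 - 1*81))*9)*(-28) = (((2/3)*(-9)*(3 - 81))*9)*(-28) = (((2/3)*(-9)*(-78))*9)*(-28) = (468*9)*(-28) = 4212*(-28) = -117936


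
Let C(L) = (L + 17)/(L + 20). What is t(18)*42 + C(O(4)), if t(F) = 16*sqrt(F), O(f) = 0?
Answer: 17/20 + 2016*sqrt(2) ≈ 2851.9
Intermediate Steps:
C(L) = (17 + L)/(20 + L)
t(18)*42 + C(O(4)) = (16*sqrt(18))*42 + (17 + 0)/(20 + 0) = (16*(3*sqrt(2)))*42 + 17/20 = (48*sqrt(2))*42 + (1/20)*17 = 2016*sqrt(2) + 17/20 = 17/20 + 2016*sqrt(2)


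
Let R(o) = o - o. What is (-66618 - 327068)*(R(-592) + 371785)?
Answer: -146366549510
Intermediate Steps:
R(o) = 0
(-66618 - 327068)*(R(-592) + 371785) = (-66618 - 327068)*(0 + 371785) = -393686*371785 = -146366549510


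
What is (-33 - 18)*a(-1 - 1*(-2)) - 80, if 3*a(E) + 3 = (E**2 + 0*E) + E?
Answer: -63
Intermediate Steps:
a(E) = -1 + E/3 + E**2/3 (a(E) = -1 + ((E**2 + 0*E) + E)/3 = -1 + ((E**2 + 0) + E)/3 = -1 + (E**2 + E)/3 = -1 + (E + E**2)/3 = -1 + (E/3 + E**2/3) = -1 + E/3 + E**2/3)
(-33 - 18)*a(-1 - 1*(-2)) - 80 = (-33 - 18)*(-1 + (-1 - 1*(-2))/3 + (-1 - 1*(-2))**2/3) - 80 = -51*(-1 + (-1 + 2)/3 + (-1 + 2)**2/3) - 80 = -51*(-1 + (1/3)*1 + (1/3)*1**2) - 80 = -51*(-1 + 1/3 + (1/3)*1) - 80 = -51*(-1 + 1/3 + 1/3) - 80 = -51*(-1/3) - 80 = 17 - 80 = -63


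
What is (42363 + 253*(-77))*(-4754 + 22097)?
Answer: 396842526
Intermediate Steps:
(42363 + 253*(-77))*(-4754 + 22097) = (42363 - 19481)*17343 = 22882*17343 = 396842526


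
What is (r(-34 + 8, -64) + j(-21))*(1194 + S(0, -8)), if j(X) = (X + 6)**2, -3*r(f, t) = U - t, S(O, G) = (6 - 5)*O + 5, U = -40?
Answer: 260183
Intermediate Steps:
S(O, G) = 5 + O (S(O, G) = 1*O + 5 = O + 5 = 5 + O)
r(f, t) = 40/3 + t/3 (r(f, t) = -(-40 - t)/3 = 40/3 + t/3)
j(X) = (6 + X)**2
(r(-34 + 8, -64) + j(-21))*(1194 + S(0, -8)) = ((40/3 + (1/3)*(-64)) + (6 - 21)**2)*(1194 + (5 + 0)) = ((40/3 - 64/3) + (-15)**2)*(1194 + 5) = (-8 + 225)*1199 = 217*1199 = 260183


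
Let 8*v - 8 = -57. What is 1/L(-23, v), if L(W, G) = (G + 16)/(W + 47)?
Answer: 192/79 ≈ 2.4304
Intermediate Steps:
v = -49/8 (v = 1 + (1/8)*(-57) = 1 - 57/8 = -49/8 ≈ -6.1250)
L(W, G) = (16 + G)/(47 + W)
1/L(-23, v) = 1/((16 - 49/8)/(47 - 23)) = 1/((79/8)/24) = 1/((1/24)*(79/8)) = 1/(79/192) = 192/79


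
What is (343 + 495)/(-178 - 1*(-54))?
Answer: -419/62 ≈ -6.7581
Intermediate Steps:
(343 + 495)/(-178 - 1*(-54)) = 838/(-178 + 54) = 838/(-124) = 838*(-1/124) = -419/62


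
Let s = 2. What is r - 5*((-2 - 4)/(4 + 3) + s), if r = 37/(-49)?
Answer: -317/49 ≈ -6.4694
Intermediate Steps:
r = -37/49 (r = 37*(-1/49) = -37/49 ≈ -0.75510)
r - 5*((-2 - 4)/(4 + 3) + s) = -37/49 - 5*((-2 - 4)/(4 + 3) + 2) = -37/49 - 5*(-6/7 + 2) = -37/49 - 5*8/7 = -37/49 - 40/7 = -317/49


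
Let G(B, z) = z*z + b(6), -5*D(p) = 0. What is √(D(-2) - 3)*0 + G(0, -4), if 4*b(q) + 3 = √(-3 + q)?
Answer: 61/4 + √3/4 ≈ 15.683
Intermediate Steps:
b(q) = -¾ + √(-3 + q)/4
D(p) = 0 (D(p) = -⅕*0 = 0)
G(B, z) = -¾ + z² + √3/4 (G(B, z) = z*z + (-¾ + √(-3 + 6)/4) = z² + (-¾ + √3/4) = -¾ + z² + √3/4)
√(D(-2) - 3)*0 + G(0, -4) = √(0 - 3)*0 + (-¾ + (-4)² + √3/4) = √(-3)*0 + (-¾ + 16 + √3/4) = (I*√3)*0 + (61/4 + √3/4) = 0 + (61/4 + √3/4) = 61/4 + √3/4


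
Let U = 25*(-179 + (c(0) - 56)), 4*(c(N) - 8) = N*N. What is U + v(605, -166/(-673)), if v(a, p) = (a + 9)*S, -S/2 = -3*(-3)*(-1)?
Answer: 5377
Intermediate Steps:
S = 18 (S = -2*(-3*(-3))*(-1) = -18*(-1) = -2*(-9) = 18)
c(N) = 8 + N²/4 (c(N) = 8 + (N*N)/4 = 8 + N²/4)
U = -5675 (U = 25*(-179 + ((8 + (¼)*0²) - 56)) = 25*(-179 + ((8 + (¼)*0) - 56)) = 25*(-179 + ((8 + 0) - 56)) = 25*(-179 + (8 - 56)) = 25*(-179 - 48) = 25*(-227) = -5675)
v(a, p) = 162 + 18*a (v(a, p) = (a + 9)*18 = (9 + a)*18 = 162 + 18*a)
U + v(605, -166/(-673)) = -5675 + (162 + 18*605) = -5675 + (162 + 10890) = -5675 + 11052 = 5377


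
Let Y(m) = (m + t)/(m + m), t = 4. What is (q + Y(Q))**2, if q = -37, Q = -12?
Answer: 12100/9 ≈ 1344.4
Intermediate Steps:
Y(m) = (4 + m)/(2*m) (Y(m) = (m + 4)/(m + m) = (4 + m)/((2*m)) = (4 + m)*(1/(2*m)) = (4 + m)/(2*m))
(q + Y(Q))**2 = (-37 + (1/2)*(4 - 12)/(-12))**2 = (-37 + (1/2)*(-1/12)*(-8))**2 = (-37 + 1/3)**2 = (-110/3)**2 = 12100/9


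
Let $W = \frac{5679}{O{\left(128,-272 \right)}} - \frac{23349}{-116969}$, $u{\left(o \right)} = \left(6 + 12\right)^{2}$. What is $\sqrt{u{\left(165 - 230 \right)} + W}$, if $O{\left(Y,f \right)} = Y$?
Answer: $\frac{\sqrt{1290915265866558}}{1871504} \approx 19.198$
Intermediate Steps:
$u{\left(o \right)} = 324$ ($u{\left(o \right)} = 18^{2} = 324$)
$W = \frac{667255623}{14972032}$ ($W = \frac{5679}{128} - \frac{23349}{-116969} = 5679 \cdot \frac{1}{128} - - \frac{23349}{116969} = \frac{5679}{128} + \frac{23349}{116969} = \frac{667255623}{14972032} \approx 44.567$)
$\sqrt{u{\left(165 - 230 \right)} + W} = \sqrt{324 + \frac{667255623}{14972032}} = \sqrt{\frac{5518193991}{14972032}} = \frac{\sqrt{1290915265866558}}{1871504}$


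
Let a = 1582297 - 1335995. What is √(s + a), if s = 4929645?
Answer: √5175947 ≈ 2275.1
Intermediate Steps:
a = 246302
√(s + a) = √(4929645 + 246302) = √5175947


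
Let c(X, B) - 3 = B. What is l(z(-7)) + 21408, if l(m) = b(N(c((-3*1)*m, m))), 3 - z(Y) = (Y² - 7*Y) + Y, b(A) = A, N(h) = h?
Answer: 21323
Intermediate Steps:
c(X, B) = 3 + B
z(Y) = 3 - Y² + 6*Y (z(Y) = 3 - ((Y² - 7*Y) + Y) = 3 - (Y² - 6*Y) = 3 + (-Y² + 6*Y) = 3 - Y² + 6*Y)
l(m) = 3 + m
l(z(-7)) + 21408 = (3 + (3 - 1*(-7)² + 6*(-7))) + 21408 = (3 + (3 - 1*49 - 42)) + 21408 = (3 + (3 - 49 - 42)) + 21408 = (3 - 88) + 21408 = -85 + 21408 = 21323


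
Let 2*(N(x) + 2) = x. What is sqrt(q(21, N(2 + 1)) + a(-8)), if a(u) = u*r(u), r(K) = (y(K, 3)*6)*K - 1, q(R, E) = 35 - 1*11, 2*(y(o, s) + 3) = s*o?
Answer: 4*I*sqrt(358) ≈ 75.684*I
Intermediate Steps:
y(o, s) = -3 + o*s/2 (y(o, s) = -3 + (s*o)/2 = -3 + (o*s)/2 = -3 + o*s/2)
N(x) = -2 + x/2
q(R, E) = 24 (q(R, E) = 35 - 11 = 24)
r(K) = -1 + K*(-18 + 9*K) (r(K) = ((-3 + (1/2)*K*3)*6)*K - 1 = ((-3 + 3*K/2)*6)*K - 1 = (-18 + 9*K)*K - 1 = K*(-18 + 9*K) - 1 = -1 + K*(-18 + 9*K))
a(u) = u*(-1 + 9*u*(-2 + u))
sqrt(q(21, N(2 + 1)) + a(-8)) = sqrt(24 - 8*(-1 + 9*(-8)*(-2 - 8))) = sqrt(24 - 8*(-1 + 9*(-8)*(-10))) = sqrt(24 - 8*(-1 + 720)) = sqrt(24 - 8*719) = sqrt(24 - 5752) = sqrt(-5728) = 4*I*sqrt(358)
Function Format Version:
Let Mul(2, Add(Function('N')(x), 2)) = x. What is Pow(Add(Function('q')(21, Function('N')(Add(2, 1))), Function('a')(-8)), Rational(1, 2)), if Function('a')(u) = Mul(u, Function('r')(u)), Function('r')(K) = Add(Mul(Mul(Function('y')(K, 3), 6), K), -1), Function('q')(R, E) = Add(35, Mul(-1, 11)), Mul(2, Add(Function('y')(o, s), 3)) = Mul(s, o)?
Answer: Mul(4, I, Pow(358, Rational(1, 2))) ≈ Mul(75.684, I)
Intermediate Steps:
Function('y')(o, s) = Add(-3, Mul(Rational(1, 2), o, s)) (Function('y')(o, s) = Add(-3, Mul(Rational(1, 2), Mul(s, o))) = Add(-3, Mul(Rational(1, 2), Mul(o, s))) = Add(-3, Mul(Rational(1, 2), o, s)))
Function('N')(x) = Add(-2, Mul(Rational(1, 2), x))
Function('q')(R, E) = 24 (Function('q')(R, E) = Add(35, -11) = 24)
Function('r')(K) = Add(-1, Mul(K, Add(-18, Mul(9, K)))) (Function('r')(K) = Add(Mul(Mul(Add(-3, Mul(Rational(1, 2), K, 3)), 6), K), -1) = Add(Mul(Mul(Add(-3, Mul(Rational(3, 2), K)), 6), K), -1) = Add(Mul(Add(-18, Mul(9, K)), K), -1) = Add(Mul(K, Add(-18, Mul(9, K))), -1) = Add(-1, Mul(K, Add(-18, Mul(9, K)))))
Function('a')(u) = Mul(u, Add(-1, Mul(9, u, Add(-2, u))))
Pow(Add(Function('q')(21, Function('N')(Add(2, 1))), Function('a')(-8)), Rational(1, 2)) = Pow(Add(24, Mul(-8, Add(-1, Mul(9, -8, Add(-2, -8))))), Rational(1, 2)) = Pow(Add(24, Mul(-8, Add(-1, Mul(9, -8, -10)))), Rational(1, 2)) = Pow(Add(24, Mul(-8, Add(-1, 720))), Rational(1, 2)) = Pow(Add(24, Mul(-8, 719)), Rational(1, 2)) = Pow(Add(24, -5752), Rational(1, 2)) = Pow(-5728, Rational(1, 2)) = Mul(4, I, Pow(358, Rational(1, 2)))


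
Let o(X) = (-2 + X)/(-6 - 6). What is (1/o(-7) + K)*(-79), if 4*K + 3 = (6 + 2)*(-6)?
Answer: 10823/12 ≈ 901.92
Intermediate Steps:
o(X) = 1/6 - X/12 (o(X) = (-2 + X)/(-12) = (-2 + X)*(-1/12) = 1/6 - X/12)
K = -51/4 (K = -3/4 + ((6 + 2)*(-6))/4 = -3/4 + (8*(-6))/4 = -3/4 + (1/4)*(-48) = -3/4 - 12 = -51/4 ≈ -12.750)
(1/o(-7) + K)*(-79) = (1/(1/6 - 1/12*(-7)) - 51/4)*(-79) = (1/(1/6 + 7/12) - 51/4)*(-79) = (1/(3/4) - 51/4)*(-79) = (4/3 - 51/4)*(-79) = -137/12*(-79) = 10823/12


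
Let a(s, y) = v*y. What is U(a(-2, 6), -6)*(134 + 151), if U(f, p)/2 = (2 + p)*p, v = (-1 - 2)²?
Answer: 13680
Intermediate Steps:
v = 9 (v = (-3)² = 9)
a(s, y) = 9*y
U(f, p) = 2*p*(2 + p) (U(f, p) = 2*((2 + p)*p) = 2*(p*(2 + p)) = 2*p*(2 + p))
U(a(-2, 6), -6)*(134 + 151) = (2*(-6)*(2 - 6))*(134 + 151) = (2*(-6)*(-4))*285 = 48*285 = 13680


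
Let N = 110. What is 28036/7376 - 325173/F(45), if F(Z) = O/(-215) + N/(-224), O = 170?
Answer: 2887808428349/11383012 ≈ 2.5369e+5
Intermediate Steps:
F(Z) = -6173/4816 (F(Z) = 170/(-215) + 110/(-224) = 170*(-1/215) + 110*(-1/224) = -34/43 - 55/112 = -6173/4816)
28036/7376 - 325173/F(45) = 28036/7376 - 325173/(-6173/4816) = 28036*(1/7376) - 325173*(-4816/6173) = 7009/1844 + 1566033168/6173 = 2887808428349/11383012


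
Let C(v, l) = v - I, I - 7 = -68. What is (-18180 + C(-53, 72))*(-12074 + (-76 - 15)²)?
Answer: 68926396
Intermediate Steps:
I = -61 (I = 7 - 68 = -61)
C(v, l) = 61 + v (C(v, l) = v - 1*(-61) = v + 61 = 61 + v)
(-18180 + C(-53, 72))*(-12074 + (-76 - 15)²) = (-18180 + (61 - 53))*(-12074 + (-76 - 15)²) = (-18180 + 8)*(-12074 + (-91)²) = -18172*(-12074 + 8281) = -18172*(-3793) = 68926396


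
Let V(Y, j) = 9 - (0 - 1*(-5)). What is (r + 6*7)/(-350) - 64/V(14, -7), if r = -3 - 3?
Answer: -2818/175 ≈ -16.103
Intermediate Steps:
r = -6
V(Y, j) = 4 (V(Y, j) = 9 - (0 + 5) = 9 - 1*5 = 9 - 5 = 4)
(r + 6*7)/(-350) - 64/V(14, -7) = (-6 + 6*7)/(-350) - 64/4 = (-6 + 42)*(-1/350) - 64*¼ = 36*(-1/350) - 16 = -18/175 - 16 = -2818/175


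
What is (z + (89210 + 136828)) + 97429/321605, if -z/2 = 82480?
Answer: 19643087619/321605 ≈ 61078.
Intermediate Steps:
z = -164960 (z = -2*82480 = -164960)
(z + (89210 + 136828)) + 97429/321605 = (-164960 + (89210 + 136828)) + 97429/321605 = (-164960 + 226038) + 97429*(1/321605) = 61078 + 97429/321605 = 19643087619/321605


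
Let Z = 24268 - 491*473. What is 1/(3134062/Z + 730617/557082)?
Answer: -4291078850/59036276167 ≈ -0.072685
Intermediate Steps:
Z = -207975 (Z = 24268 - 1*232243 = 24268 - 232243 = -207975)
1/(3134062/Z + 730617/557082) = 1/(3134062/(-207975) + 730617/557082) = 1/(3134062*(-1/207975) + 730617*(1/557082)) = 1/(-3134062/207975 + 243539/185694) = 1/(-59036276167/4291078850) = -4291078850/59036276167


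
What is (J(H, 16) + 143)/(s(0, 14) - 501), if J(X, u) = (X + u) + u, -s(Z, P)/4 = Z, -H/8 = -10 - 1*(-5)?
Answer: -215/501 ≈ -0.42914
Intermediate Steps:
H = 40 (H = -8*(-10 - 1*(-5)) = -8*(-10 + 5) = -8*(-5) = 40)
s(Z, P) = -4*Z
J(X, u) = X + 2*u
(J(H, 16) + 143)/(s(0, 14) - 501) = ((40 + 2*16) + 143)/(-4*0 - 501) = ((40 + 32) + 143)/(0 - 501) = (72 + 143)/(-501) = 215*(-1/501) = -215/501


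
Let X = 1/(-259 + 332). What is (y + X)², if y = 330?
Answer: 580376281/5329 ≈ 1.0891e+5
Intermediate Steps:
X = 1/73 ≈ 0.013699
(y + X)² = (330 + 1/73)² = (24091/73)² = 580376281/5329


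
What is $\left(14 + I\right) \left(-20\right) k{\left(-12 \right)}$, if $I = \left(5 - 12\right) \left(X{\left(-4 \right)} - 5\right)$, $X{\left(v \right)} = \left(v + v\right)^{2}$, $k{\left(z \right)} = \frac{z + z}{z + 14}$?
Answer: $-95760$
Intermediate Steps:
$k{\left(z \right)} = \frac{2 z}{14 + z}$
$X{\left(v \right)} = 4 v^{2}$ ($X{\left(v \right)} = \left(2 v\right)^{2} = 4 v^{2}$)
$I = -413$ ($I = \left(5 - 12\right) \left(4 \left(-4\right)^{2} - 5\right) = - 7 \left(4 \cdot 16 - 5\right) = - 7 \left(64 - 5\right) = \left(-7\right) 59 = -413$)
$\left(14 + I\right) \left(-20\right) k{\left(-12 \right)} = \left(14 - 413\right) \left(-20\right) 2 \left(-12\right) \frac{1}{14 - 12} = \left(-399\right) \left(-20\right) 2 \left(-12\right) \frac{1}{2} = 7980 \cdot 2 \left(-12\right) \frac{1}{2} = 7980 \left(-12\right) = -95760$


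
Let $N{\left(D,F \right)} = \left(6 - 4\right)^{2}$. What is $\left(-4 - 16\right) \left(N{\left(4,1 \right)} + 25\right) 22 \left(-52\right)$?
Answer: $663520$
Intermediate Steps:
$N{\left(D,F \right)} = 4$ ($N{\left(D,F \right)} = 2^{2} = 4$)
$\left(-4 - 16\right) \left(N{\left(4,1 \right)} + 25\right) 22 \left(-52\right) = \left(-4 - 16\right) \left(4 + 25\right) 22 \left(-52\right) = \left(-20\right) 29 \cdot 22 \left(-52\right) = \left(-580\right) 22 \left(-52\right) = \left(-12760\right) \left(-52\right) = 663520$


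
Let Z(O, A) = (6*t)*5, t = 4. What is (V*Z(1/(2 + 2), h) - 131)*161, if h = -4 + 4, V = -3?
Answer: -79051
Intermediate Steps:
h = 0
Z(O, A) = 120 (Z(O, A) = (6*4)*5 = 24*5 = 120)
(V*Z(1/(2 + 2), h) - 131)*161 = (-3*120 - 131)*161 = (-360 - 131)*161 = -491*161 = -79051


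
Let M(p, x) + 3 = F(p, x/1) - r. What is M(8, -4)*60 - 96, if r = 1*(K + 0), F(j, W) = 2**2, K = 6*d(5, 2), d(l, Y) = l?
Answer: -1836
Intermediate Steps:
K = 30 (K = 6*5 = 30)
F(j, W) = 4
r = 30 (r = 1*(30 + 0) = 1*30 = 30)
M(p, x) = -29 (M(p, x) = -3 + (4 - 1*30) = -3 + (4 - 30) = -3 - 26 = -29)
M(8, -4)*60 - 96 = -29*60 - 96 = -1740 - 96 = -1836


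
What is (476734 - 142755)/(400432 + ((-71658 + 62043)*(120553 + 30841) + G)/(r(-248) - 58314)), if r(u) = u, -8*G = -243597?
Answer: 156467825584/199245773155 ≈ 0.78530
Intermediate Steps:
G = 243597/8 (G = -1/8*(-243597) = 243597/8 ≈ 30450.)
(476734 - 142755)/(400432 + ((-71658 + 62043)*(120553 + 30841) + G)/(r(-248) - 58314)) = (476734 - 142755)/(400432 + ((-71658 + 62043)*(120553 + 30841) + 243597/8)/(-248 - 58314)) = 333979/(400432 + (-9615*151394 + 243597/8)/(-58562)) = 333979/(400432 + (-1455653310 + 243597/8)*(-1/58562)) = 333979/(400432 - 11644982883/8*(-1/58562)) = 333979/(400432 + 11644982883/468496) = 333979/(199245773155/468496) = 333979*(468496/199245773155) = 156467825584/199245773155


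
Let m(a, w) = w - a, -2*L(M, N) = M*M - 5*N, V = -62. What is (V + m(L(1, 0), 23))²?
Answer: 5929/4 ≈ 1482.3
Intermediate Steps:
L(M, N) = -M²/2 + 5*N/2 (L(M, N) = -(M*M - 5*N)/2 = -(M² - 5*N)/2 = -M²/2 + 5*N/2)
(V + m(L(1, 0), 23))² = (-62 + (23 - (-½*1² + (5/2)*0)))² = (-62 + (23 - (-½*1 + 0)))² = (-62 + (23 - (-½ + 0)))² = (-62 + (23 - 1*(-½)))² = (-62 + (23 + ½))² = (-62 + 47/2)² = (-77/2)² = 5929/4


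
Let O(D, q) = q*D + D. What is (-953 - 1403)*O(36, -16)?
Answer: 1272240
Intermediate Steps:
O(D, q) = D + D*q (O(D, q) = D*q + D = D + D*q)
(-953 - 1403)*O(36, -16) = (-953 - 1403)*(36*(1 - 16)) = -84816*(-15) = -2356*(-540) = 1272240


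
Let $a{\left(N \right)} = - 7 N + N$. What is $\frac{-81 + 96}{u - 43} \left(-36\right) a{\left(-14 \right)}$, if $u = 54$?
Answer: $- \frac{45360}{11} \approx -4123.6$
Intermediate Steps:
$a{\left(N \right)} = - 6 N$
$\frac{-81 + 96}{u - 43} \left(-36\right) a{\left(-14 \right)} = \frac{-81 + 96}{54 - 43} \left(-36\right) \left(\left(-6\right) \left(-14\right)\right) = \frac{15}{54 - 43} \left(-36\right) 84 = \frac{15}{11} \left(-36\right) 84 = \left(- \frac{540}{11}\right) 84 = - \frac{45360}{11}$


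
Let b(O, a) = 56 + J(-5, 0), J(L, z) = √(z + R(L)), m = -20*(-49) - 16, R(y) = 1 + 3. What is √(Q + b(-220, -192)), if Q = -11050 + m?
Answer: 2*I*√2507 ≈ 100.14*I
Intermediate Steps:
R(y) = 4
m = 964 (m = 980 - 16 = 964)
J(L, z) = √(4 + z) (J(L, z) = √(z + 4) = √(4 + z))
Q = -10086 (Q = -11050 + 964 = -10086)
b(O, a) = 58 (b(O, a) = 56 + √(4 + 0) = 56 + √4 = 56 + 2 = 58)
√(Q + b(-220, -192)) = √(-10086 + 58) = √(-10028) = 2*I*√2507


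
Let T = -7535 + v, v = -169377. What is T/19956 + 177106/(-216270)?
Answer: -1741461899/179828505 ≈ -9.6840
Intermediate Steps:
T = -176912 (T = -7535 - 169377 = -176912)
T/19956 + 177106/(-216270) = -176912/19956 + 177106/(-216270) = -176912*1/19956 + 177106*(-1/216270) = -44228/4989 - 88553/108135 = -1741461899/179828505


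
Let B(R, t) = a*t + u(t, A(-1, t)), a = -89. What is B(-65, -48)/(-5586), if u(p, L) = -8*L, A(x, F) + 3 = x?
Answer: -2152/2793 ≈ -0.77050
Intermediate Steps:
A(x, F) = -3 + x
B(R, t) = 32 - 89*t (B(R, t) = -89*t - 8*(-3 - 1) = -89*t - 8*(-4) = -89*t + 32 = 32 - 89*t)
B(-65, -48)/(-5586) = (32 - 89*(-48))/(-5586) = (32 + 4272)*(-1/5586) = 4304*(-1/5586) = -2152/2793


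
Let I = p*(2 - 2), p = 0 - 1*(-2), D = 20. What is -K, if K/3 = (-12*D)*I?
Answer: 0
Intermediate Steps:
p = 2 (p = 0 + 2 = 2)
I = 0 (I = 2*(2 - 2) = 2*0 = 0)
K = 0 (K = 3*(-12*20*0) = 3*(-240*0) = 3*0 = 0)
-K = -1*0 = 0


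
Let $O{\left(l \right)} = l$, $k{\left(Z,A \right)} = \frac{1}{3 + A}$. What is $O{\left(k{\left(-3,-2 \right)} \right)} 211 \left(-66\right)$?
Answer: $-13926$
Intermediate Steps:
$O{\left(k{\left(-3,-2 \right)} \right)} 211 \left(-66\right) = \frac{1}{3 - 2} \cdot 211 \left(-66\right) = 1^{-1} \cdot 211 \left(-66\right) = 1 \cdot 211 \left(-66\right) = 211 \left(-66\right) = -13926$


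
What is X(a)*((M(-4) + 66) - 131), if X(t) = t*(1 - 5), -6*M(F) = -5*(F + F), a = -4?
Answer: -3440/3 ≈ -1146.7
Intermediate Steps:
M(F) = 5*F/3 (M(F) = -(-5)*(F + F)/6 = -(-5)*2*F/6 = -(-5)*F/3 = 5*F/3)
X(t) = -4*t (X(t) = t*(-4) = -4*t)
X(a)*((M(-4) + 66) - 131) = (-4*(-4))*(((5/3)*(-4) + 66) - 131) = 16*((-20/3 + 66) - 131) = 16*(178/3 - 131) = 16*(-215/3) = -3440/3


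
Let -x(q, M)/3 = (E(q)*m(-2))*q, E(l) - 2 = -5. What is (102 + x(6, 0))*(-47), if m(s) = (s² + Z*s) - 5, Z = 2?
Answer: 7896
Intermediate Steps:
E(l) = -3 (E(l) = 2 - 5 = -3)
m(s) = -5 + s² + 2*s (m(s) = (s² + 2*s) - 5 = -5 + s² + 2*s)
x(q, M) = -45*q (x(q, M) = -3*(-3*(-5 + (-2)² + 2*(-2)))*q = -3*(-3*(-5 + 4 - 4))*q = -3*(-3*(-5))*q = -45*q)
(102 + x(6, 0))*(-47) = (102 - 45*6)*(-47) = (102 - 270)*(-47) = -168*(-47) = 7896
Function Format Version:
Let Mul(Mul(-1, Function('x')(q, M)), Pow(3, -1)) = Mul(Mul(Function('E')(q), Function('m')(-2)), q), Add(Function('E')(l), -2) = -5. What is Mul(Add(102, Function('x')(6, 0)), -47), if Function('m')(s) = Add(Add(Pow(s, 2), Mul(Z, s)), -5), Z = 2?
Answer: 7896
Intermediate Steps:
Function('E')(l) = -3 (Function('E')(l) = Add(2, -5) = -3)
Function('m')(s) = Add(-5, Pow(s, 2), Mul(2, s)) (Function('m')(s) = Add(Add(Pow(s, 2), Mul(2, s)), -5) = Add(-5, Pow(s, 2), Mul(2, s)))
Function('x')(q, M) = Mul(-45, q) (Function('x')(q, M) = Mul(-3, Mul(Mul(-3, Add(-5, Pow(-2, 2), Mul(2, -2))), q)) = Mul(-3, Mul(Mul(-3, Add(-5, 4, -4)), q)) = Mul(-3, Mul(Mul(-3, -5), q)) = Mul(-3, Mul(15, q)) = Mul(-45, q))
Mul(Add(102, Function('x')(6, 0)), -47) = Mul(Add(102, Mul(-45, 6)), -47) = Mul(Add(102, -270), -47) = Mul(-168, -47) = 7896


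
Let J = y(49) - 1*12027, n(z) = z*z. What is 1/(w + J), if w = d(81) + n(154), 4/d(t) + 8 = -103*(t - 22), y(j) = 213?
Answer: 6085/72423666 ≈ 8.4019e-5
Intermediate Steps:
n(z) = z**2
d(t) = 4/(2258 - 103*t) (d(t) = 4/(-8 - 103*(t - 22)) = 4/(-8 - 103*(-22 + t)) = 4/(-8 + (2266 - 103*t)) = 4/(2258 - 103*t))
J = -11814 (J = 213 - 1*12027 = 213 - 12027 = -11814)
w = 144311856/6085 (w = -4/(-2258 + 103*81) + 154**2 = -4/(-2258 + 8343) + 23716 = -4/6085 + 23716 = 144311856/6085 ≈ 23716.)
1/(w + J) = 1/(144311856/6085 - 11814) = 1/(72423666/6085) = 6085/72423666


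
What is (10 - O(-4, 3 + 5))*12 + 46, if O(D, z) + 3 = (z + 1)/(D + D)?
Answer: 431/2 ≈ 215.50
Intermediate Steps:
O(D, z) = -3 + (1 + z)/(2*D) (O(D, z) = -3 + (z + 1)/(D + D) = -3 + (1 + z)/((2*D)) = -3 + (1 + z)*(1/(2*D)) = -3 + (1 + z)/(2*D))
(10 - O(-4, 3 + 5))*12 + 46 = (10 - (1 + (3 + 5) - 6*(-4))/(2*(-4)))*12 + 46 = (10 - (-1)*(1 + 8 + 24)/(2*4))*12 + 46 = (10 - (-1)*33/(2*4))*12 + 46 = (10 - 1*(-33/8))*12 + 46 = (10 + 33/8)*12 + 46 = (113/8)*12 + 46 = 339/2 + 46 = 431/2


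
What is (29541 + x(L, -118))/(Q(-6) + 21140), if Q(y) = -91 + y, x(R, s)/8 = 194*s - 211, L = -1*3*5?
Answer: -155283/21043 ≈ -7.3793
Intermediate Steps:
L = -15 (L = -3*5 = -15)
x(R, s) = -1688 + 1552*s (x(R, s) = 8*(194*s - 211) = 8*(-211 + 194*s) = -1688 + 1552*s)
(29541 + x(L, -118))/(Q(-6) + 21140) = (29541 + (-1688 + 1552*(-118)))/((-91 - 6) + 21140) = (29541 + (-1688 - 183136))/(-97 + 21140) = (29541 - 184824)/21043 = -155283*1/21043 = -155283/21043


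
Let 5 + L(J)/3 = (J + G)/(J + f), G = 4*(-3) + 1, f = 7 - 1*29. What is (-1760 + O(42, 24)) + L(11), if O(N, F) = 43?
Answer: -1732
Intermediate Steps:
f = -22 (f = 7 - 29 = -22)
G = -11 (G = -12 + 1 = -11)
L(J) = -15 + 3*(-11 + J)/(-22 + J) (L(J) = -15 + 3*((J - 11)/(J - 22)) = -15 + 3*((-11 + J)/(-22 + J)) = -15 + 3*(-11 + J)/(-22 + J))
(-1760 + O(42, 24)) + L(11) = (-1760 + 43) + 3*(99 - 4*11)/(-22 + 11) = -1717 + 3*(99 - 44)/(-11) = -1717 + 3*(-1/11)*55 = -1717 - 15 = -1732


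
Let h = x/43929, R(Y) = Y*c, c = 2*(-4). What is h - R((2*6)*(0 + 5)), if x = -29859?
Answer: 7018687/14643 ≈ 479.32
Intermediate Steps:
c = -8
R(Y) = -8*Y (R(Y) = Y*(-8) = -8*Y)
h = -9953/14643 (h = -29859/43929 = -29859*1/43929 = -9953/14643 ≈ -0.67971)
h - R((2*6)*(0 + 5)) = -9953/14643 - (-8)*(2*6)*(0 + 5) = -9953/14643 - (-8)*12*5 = -9953/14643 - (-8)*60 = -9953/14643 - 1*(-480) = -9953/14643 + 480 = 7018687/14643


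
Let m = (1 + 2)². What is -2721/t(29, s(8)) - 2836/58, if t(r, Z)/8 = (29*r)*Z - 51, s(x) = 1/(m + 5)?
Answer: -1272707/14732 ≈ -86.391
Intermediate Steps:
m = 9 (m = 3² = 9)
s(x) = 1/14 (s(x) = 1/(9 + 5) = 1/14)
t(r, Z) = -408 + 232*Z*r (t(r, Z) = 8*((29*r)*Z - 51) = 8*(29*Z*r - 51) = 8*(-51 + 29*Z*r) = -408 + 232*Z*r)
-2721/t(29, s(8)) - 2836/58 = -2721/(-408 + 232*(1/14)*29) - 2836/58 = -2721/(-408 + 3364/7) - 2836*1/58 = -2721/508/7 - 1418/29 = -2721*7/508 - 1418/29 = -19047/508 - 1418/29 = -1272707/14732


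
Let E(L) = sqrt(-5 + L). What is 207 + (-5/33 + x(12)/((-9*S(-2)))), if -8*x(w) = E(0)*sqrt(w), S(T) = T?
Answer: 6826/33 - I*sqrt(15)/72 ≈ 206.85 - 0.053791*I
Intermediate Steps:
x(w) = -I*sqrt(5)*sqrt(w)/8 (x(w) = -sqrt(-5 + 0)*sqrt(w)/8 = -sqrt(-5)*sqrt(w)/8 = -I*sqrt(5)*sqrt(w)/8)
207 + (-5/33 + x(12)/((-9*S(-2)))) = 207 + (-5/33 + (-I*sqrt(5)*sqrt(12)/8)/((-9*(-2)))) = 207 + (-5*1/33 - I*sqrt(5)*2*sqrt(3)/8/18) = 207 + (-5/33 - I*sqrt(15)/4*(1/18)) = 207 + (-5/33 - I*sqrt(15)/72) = 6826/33 - I*sqrt(15)/72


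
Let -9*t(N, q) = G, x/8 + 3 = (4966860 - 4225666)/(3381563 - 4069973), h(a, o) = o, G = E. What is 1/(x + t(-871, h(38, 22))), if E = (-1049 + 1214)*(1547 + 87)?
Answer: -344205/10322460146 ≈ -3.3345e-5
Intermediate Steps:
E = 269610 (E = 165*1634 = 269610)
G = 269610
x = -11225696/344205 (x = -24 + 8*((4966860 - 4225666)/(3381563 - 4069973)) = -24 + 8*(741194/(-688410)) = -24 + 8*(741194*(-1/688410)) = -24 + 8*(-370597/344205) = -24 - 2964776/344205 = -11225696/344205 ≈ -32.613)
t(N, q) = -89870/3 (t(N, q) = -⅑*269610 = -89870/3)
1/(x + t(-871, h(38, 22))) = 1/(-11225696/344205 - 89870/3) = 1/(-10322460146/344205) = -344205/10322460146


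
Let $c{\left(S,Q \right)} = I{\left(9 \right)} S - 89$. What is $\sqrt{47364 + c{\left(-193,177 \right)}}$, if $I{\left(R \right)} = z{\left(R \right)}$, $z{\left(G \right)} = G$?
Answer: $\sqrt{45538} \approx 213.4$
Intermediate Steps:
$I{\left(R \right)} = R$
$c{\left(S,Q \right)} = -89 + 9 S$ ($c{\left(S,Q \right)} = 9 S - 89 = -89 + 9 S$)
$\sqrt{47364 + c{\left(-193,177 \right)}} = \sqrt{47364 + \left(-89 + 9 \left(-193\right)\right)} = \sqrt{47364 - 1826} = \sqrt{45538}$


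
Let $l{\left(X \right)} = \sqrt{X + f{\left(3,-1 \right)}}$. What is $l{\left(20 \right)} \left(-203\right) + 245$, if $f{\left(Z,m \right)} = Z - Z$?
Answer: $245 - 406 \sqrt{5} \approx -662.84$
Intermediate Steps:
$f{\left(Z,m \right)} = 0$
$l{\left(X \right)} = \sqrt{X}$ ($l{\left(X \right)} = \sqrt{X + 0} = \sqrt{X}$)
$l{\left(20 \right)} \left(-203\right) + 245 = \sqrt{20} \left(-203\right) + 245 = 2 \sqrt{5} \left(-203\right) + 245 = - 406 \sqrt{5} + 245 = 245 - 406 \sqrt{5}$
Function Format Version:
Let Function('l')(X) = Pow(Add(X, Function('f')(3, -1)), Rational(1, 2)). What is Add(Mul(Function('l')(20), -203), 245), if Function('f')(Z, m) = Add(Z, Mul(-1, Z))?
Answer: Add(245, Mul(-406, Pow(5, Rational(1, 2)))) ≈ -662.84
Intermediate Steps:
Function('f')(Z, m) = 0
Function('l')(X) = Pow(X, Rational(1, 2)) (Function('l')(X) = Pow(Add(X, 0), Rational(1, 2)) = Pow(X, Rational(1, 2)))
Add(Mul(Function('l')(20), -203), 245) = Add(Mul(Pow(20, Rational(1, 2)), -203), 245) = Add(Mul(Mul(2, Pow(5, Rational(1, 2))), -203), 245) = Add(Mul(-406, Pow(5, Rational(1, 2))), 245) = Add(245, Mul(-406, Pow(5, Rational(1, 2))))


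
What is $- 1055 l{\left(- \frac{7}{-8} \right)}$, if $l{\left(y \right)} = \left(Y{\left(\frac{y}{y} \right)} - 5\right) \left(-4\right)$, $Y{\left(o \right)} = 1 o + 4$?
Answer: $0$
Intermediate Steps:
$Y{\left(o \right)} = 4 + o$ ($Y{\left(o \right)} = o + 4 = 4 + o$)
$l{\left(y \right)} = 0$ ($l{\left(y \right)} = \left(\left(4 + \frac{y}{y}\right) - 5\right) \left(-4\right) = \left(\left(4 + 1\right) - 5\right) \left(-4\right) = \left(5 - 5\right) \left(-4\right) = 0 \left(-4\right) = 0$)
$- 1055 l{\left(- \frac{7}{-8} \right)} = \left(-1055\right) 0 = 0$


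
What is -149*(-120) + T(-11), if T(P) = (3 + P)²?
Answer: 17944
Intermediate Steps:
-149*(-120) + T(-11) = -149*(-120) + (3 - 11)² = 17880 + (-8)² = 17880 + 64 = 17944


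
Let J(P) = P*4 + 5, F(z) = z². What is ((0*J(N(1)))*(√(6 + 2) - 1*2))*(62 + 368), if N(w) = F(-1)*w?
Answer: 0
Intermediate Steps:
N(w) = w (N(w) = (-1)²*w = 1*w = w)
J(P) = 5 + 4*P (J(P) = 4*P + 5 = 5 + 4*P)
((0*J(N(1)))*(√(6 + 2) - 1*2))*(62 + 368) = ((0*(5 + 4*1))*(√(6 + 2) - 1*2))*(62 + 368) = ((0*(5 + 4))*(√8 - 2))*430 = ((0*9)*(2*√2 - 2))*430 = (0*(-2 + 2*√2))*430 = 0*430 = 0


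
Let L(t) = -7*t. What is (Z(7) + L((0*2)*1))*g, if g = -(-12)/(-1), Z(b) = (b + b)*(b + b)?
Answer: -2352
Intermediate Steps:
Z(b) = 4*b² (Z(b) = (2*b)*(2*b) = 4*b²)
g = -12 (g = -(-12)*(-1) = -12*1 = -12)
(Z(7) + L((0*2)*1))*g = (4*7² - 7*0*2)*(-12) = (4*49 - 0)*(-12) = (196 - 7*0)*(-12) = (196 + 0)*(-12) = 196*(-12) = -2352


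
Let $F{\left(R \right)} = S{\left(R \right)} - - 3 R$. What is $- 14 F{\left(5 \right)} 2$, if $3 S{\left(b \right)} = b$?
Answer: $- \frac{1400}{3} \approx -466.67$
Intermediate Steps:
$S{\left(b \right)} = \frac{b}{3}$
$F{\left(R \right)} = \frac{10 R}{3}$ ($F{\left(R \right)} = \frac{R}{3} - - 3 R = \frac{R}{3} + 3 R = \frac{10 R}{3}$)
$- 14 F{\left(5 \right)} 2 = - 14 \cdot \frac{10}{3} \cdot 5 \cdot 2 = \left(-14\right) \frac{50}{3} \cdot 2 = \left(- \frac{700}{3}\right) 2 = - \frac{1400}{3}$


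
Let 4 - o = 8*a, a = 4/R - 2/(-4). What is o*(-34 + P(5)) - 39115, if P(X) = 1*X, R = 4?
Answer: -38883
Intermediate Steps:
a = 3/2 (a = 4/4 - 2/(-4) = 4*(1/4) - 2*(-1/4) = 1 + 1/2 = 3/2 ≈ 1.5000)
P(X) = X
o = -8 (o = 4 - 8*3/2 = 4 - 1*12 = 4 - 12 = -8)
o*(-34 + P(5)) - 39115 = -8*(-34 + 5) - 39115 = -8*(-29) - 39115 = 232 - 39115 = -38883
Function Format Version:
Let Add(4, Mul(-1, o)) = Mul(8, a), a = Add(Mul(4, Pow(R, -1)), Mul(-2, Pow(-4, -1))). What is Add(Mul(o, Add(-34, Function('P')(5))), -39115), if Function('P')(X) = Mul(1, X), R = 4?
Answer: -38883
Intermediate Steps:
a = Rational(3, 2) (a = Add(Mul(4, Pow(4, -1)), Mul(-2, Pow(-4, -1))) = Add(Mul(4, Rational(1, 4)), Mul(-2, Rational(-1, 4))) = Add(1, Rational(1, 2)) = Rational(3, 2) ≈ 1.5000)
Function('P')(X) = X
o = -8 (o = Add(4, Mul(-1, Mul(8, Rational(3, 2)))) = Add(4, Mul(-1, 12)) = Add(4, -12) = -8)
Add(Mul(o, Add(-34, Function('P')(5))), -39115) = Add(Mul(-8, Add(-34, 5)), -39115) = Add(Mul(-8, -29), -39115) = Add(232, -39115) = -38883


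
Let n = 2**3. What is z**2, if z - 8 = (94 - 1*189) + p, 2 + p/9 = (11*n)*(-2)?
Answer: 2852721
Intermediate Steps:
n = 8
p = -1602 (p = -18 + 9*((11*8)*(-2)) = -18 + 9*(88*(-2)) = -18 + 9*(-176) = -18 - 1584 = -1602)
z = -1689 (z = 8 + ((94 - 1*189) - 1602) = 8 + ((94 - 189) - 1602) = 8 + (-95 - 1602) = 8 - 1697 = -1689)
z**2 = (-1689)**2 = 2852721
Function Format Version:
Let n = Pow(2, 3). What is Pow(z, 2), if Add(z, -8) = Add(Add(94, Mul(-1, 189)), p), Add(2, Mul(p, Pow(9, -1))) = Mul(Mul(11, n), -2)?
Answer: 2852721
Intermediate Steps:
n = 8
p = -1602 (p = Add(-18, Mul(9, Mul(Mul(11, 8), -2))) = Add(-18, Mul(9, Mul(88, -2))) = Add(-18, Mul(9, -176)) = Add(-18, -1584) = -1602)
z = -1689 (z = Add(8, Add(Add(94, Mul(-1, 189)), -1602)) = Add(8, Add(Add(94, -189), -1602)) = Add(8, Add(-95, -1602)) = Add(8, -1697) = -1689)
Pow(z, 2) = Pow(-1689, 2) = 2852721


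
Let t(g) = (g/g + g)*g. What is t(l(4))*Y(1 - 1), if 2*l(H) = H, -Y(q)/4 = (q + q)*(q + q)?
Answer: 0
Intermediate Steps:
Y(q) = -16*q**2 (Y(q) = -4*(q + q)*(q + q) = -4*2*q*2*q = -16*q**2)
l(H) = H/2
t(g) = g*(1 + g) (t(g) = (1 + g)*g = g*(1 + g))
t(l(4))*Y(1 - 1) = (((1/2)*4)*(1 + (1/2)*4))*(-16*(1 - 1)**2) = (2*(1 + 2))*(-16*0**2) = (2*3)*(-16*0) = 6*0 = 0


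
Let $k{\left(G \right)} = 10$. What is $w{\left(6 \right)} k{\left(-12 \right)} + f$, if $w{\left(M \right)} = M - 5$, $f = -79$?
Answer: $-69$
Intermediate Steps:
$w{\left(M \right)} = -5 + M$ ($w{\left(M \right)} = M - 5 = -5 + M$)
$w{\left(6 \right)} k{\left(-12 \right)} + f = \left(-5 + 6\right) 10 - 79 = 1 \cdot 10 - 79 = 10 - 79 = -69$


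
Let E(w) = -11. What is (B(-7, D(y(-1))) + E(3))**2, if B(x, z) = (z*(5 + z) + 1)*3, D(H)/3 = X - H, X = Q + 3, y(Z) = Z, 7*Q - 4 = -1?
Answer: 1247502400/2401 ≈ 5.1958e+5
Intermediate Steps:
Q = 3/7 (Q = 4/7 + (1/7)*(-1) = 4/7 - 1/7 = 3/7 ≈ 0.42857)
X = 24/7 (X = 3/7 + 3 = 24/7 ≈ 3.4286)
D(H) = 72/7 - 3*H (D(H) = 3*(24/7 - H) = 72/7 - 3*H)
B(x, z) = 3 + 3*z*(5 + z) (B(x, z) = (1 + z*(5 + z))*3 = 3 + 3*z*(5 + z))
(B(-7, D(y(-1))) + E(3))**2 = ((3 + 3*(72/7 - 3*(-1))**2 + 15*(72/7 - 3*(-1))) - 11)**2 = ((3 + 3*(72/7 + 3)**2 + 15*(72/7 + 3)) - 11)**2 = ((3 + 3*(93/7)**2 + 15*(93/7)) - 11)**2 = ((3 + 3*(8649/49) + 1395/7) - 11)**2 = ((3 + 25947/49 + 1395/7) - 11)**2 = (35859/49 - 11)**2 = (35320/49)**2 = 1247502400/2401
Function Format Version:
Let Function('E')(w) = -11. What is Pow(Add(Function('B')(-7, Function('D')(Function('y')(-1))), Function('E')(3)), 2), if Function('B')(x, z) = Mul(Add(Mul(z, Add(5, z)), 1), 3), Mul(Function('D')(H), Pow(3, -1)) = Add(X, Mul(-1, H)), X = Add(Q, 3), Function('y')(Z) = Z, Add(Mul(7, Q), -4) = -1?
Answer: Rational(1247502400, 2401) ≈ 5.1958e+5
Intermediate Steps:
Q = Rational(3, 7) (Q = Add(Rational(4, 7), Mul(Rational(1, 7), -1)) = Add(Rational(4, 7), Rational(-1, 7)) = Rational(3, 7) ≈ 0.42857)
X = Rational(24, 7) (X = Add(Rational(3, 7), 3) = Rational(24, 7) ≈ 3.4286)
Function('D')(H) = Add(Rational(72, 7), Mul(-3, H)) (Function('D')(H) = Mul(3, Add(Rational(24, 7), Mul(-1, H))) = Add(Rational(72, 7), Mul(-3, H)))
Function('B')(x, z) = Add(3, Mul(3, z, Add(5, z))) (Function('B')(x, z) = Mul(Add(1, Mul(z, Add(5, z))), 3) = Add(3, Mul(3, z, Add(5, z))))
Pow(Add(Function('B')(-7, Function('D')(Function('y')(-1))), Function('E')(3)), 2) = Pow(Add(Add(3, Mul(3, Pow(Add(Rational(72, 7), Mul(-3, -1)), 2)), Mul(15, Add(Rational(72, 7), Mul(-3, -1)))), -11), 2) = Pow(Add(Add(3, Mul(3, Pow(Add(Rational(72, 7), 3), 2)), Mul(15, Add(Rational(72, 7), 3))), -11), 2) = Pow(Add(Add(3, Mul(3, Pow(Rational(93, 7), 2)), Mul(15, Rational(93, 7))), -11), 2) = Pow(Add(Add(3, Mul(3, Rational(8649, 49)), Rational(1395, 7)), -11), 2) = Pow(Add(Add(3, Rational(25947, 49), Rational(1395, 7)), -11), 2) = Pow(Add(Rational(35859, 49), -11), 2) = Pow(Rational(35320, 49), 2) = Rational(1247502400, 2401)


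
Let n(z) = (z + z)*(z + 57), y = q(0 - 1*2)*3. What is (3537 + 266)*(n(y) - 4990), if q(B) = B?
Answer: -21304406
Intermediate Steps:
y = -6 (y = (0 - 1*2)*3 = (0 - 2)*3 = -2*3 = -6)
n(z) = 2*z*(57 + z) (n(z) = (2*z)*(57 + z) = 2*z*(57 + z))
(3537 + 266)*(n(y) - 4990) = (3537 + 266)*(2*(-6)*(57 - 6) - 4990) = 3803*(2*(-6)*51 - 4990) = 3803*(-612 - 4990) = 3803*(-5602) = -21304406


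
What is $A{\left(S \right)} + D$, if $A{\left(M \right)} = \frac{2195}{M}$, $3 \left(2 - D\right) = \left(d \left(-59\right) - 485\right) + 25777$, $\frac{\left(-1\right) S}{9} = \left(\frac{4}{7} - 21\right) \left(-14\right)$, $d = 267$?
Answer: $- \frac{8181509}{2574} \approx -3178.5$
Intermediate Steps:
$S = -2574$ ($S = - 9 \left(\frac{4}{7} - 21\right) \left(-14\right) = - 9 \left(\left(- \frac{143}{7}\right) \left(-14\right)\right) = \left(-9\right) 286 = -2574$)
$D = - \frac{9533}{3}$ ($D = 2 - \frac{\left(267 \left(-59\right) - 485\right) + 25777}{3} = 2 - \frac{\left(-15753 - 485\right) + 25777}{3} = 2 - \frac{-16238 + 25777}{3} = 2 - \frac{9539}{3} = - \frac{9533}{3} \approx -3177.7$)
$A{\left(S \right)} + D = \frac{2195}{-2574} - \frac{9533}{3} = 2195 \left(- \frac{1}{2574}\right) - \frac{9533}{3} = - \frac{2195}{2574} - \frac{9533}{3} = - \frac{8181509}{2574}$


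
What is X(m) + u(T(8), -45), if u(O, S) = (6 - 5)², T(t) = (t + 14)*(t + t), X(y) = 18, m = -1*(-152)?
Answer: 19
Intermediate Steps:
m = 152
T(t) = 2*t*(14 + t) (T(t) = (14 + t)*(2*t) = 2*t*(14 + t))
u(O, S) = 1 (u(O, S) = 1² = 1)
X(m) + u(T(8), -45) = 18 + 1 = 19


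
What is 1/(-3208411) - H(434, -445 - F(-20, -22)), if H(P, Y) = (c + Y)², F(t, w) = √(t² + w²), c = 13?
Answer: -601602729789/3208411 - 1728*√221 ≈ -2.1320e+5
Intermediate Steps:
H(P, Y) = (13 + Y)²
1/(-3208411) - H(434, -445 - F(-20, -22)) = 1/(-3208411) - (13 + (-445 - √((-20)² + (-22)²)))² = -1/3208411 - (13 + (-445 - √(400 + 484)))² = -1/3208411 - (13 + (-445 - √884))² = -1/3208411 - (13 + (-445 - 2*√221))² = -1/3208411 - (-432 - 2*√221)²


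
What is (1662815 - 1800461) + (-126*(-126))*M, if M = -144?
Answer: -2423790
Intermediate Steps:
(1662815 - 1800461) + (-126*(-126))*M = (1662815 - 1800461) - 126*(-126)*(-144) = -137646 + 15876*(-144) = -137646 - 2286144 = -2423790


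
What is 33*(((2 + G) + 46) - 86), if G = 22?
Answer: -528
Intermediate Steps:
33*(((2 + G) + 46) - 86) = 33*(((2 + 22) + 46) - 86) = 33*((24 + 46) - 86) = 33*(70 - 86) = 33*(-16) = -528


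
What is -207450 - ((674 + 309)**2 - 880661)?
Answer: -293078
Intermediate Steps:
-207450 - ((674 + 309)**2 - 880661) = -207450 - (983**2 - 880661) = -207450 - (966289 - 880661) = -207450 - 1*85628 = -207450 - 85628 = -293078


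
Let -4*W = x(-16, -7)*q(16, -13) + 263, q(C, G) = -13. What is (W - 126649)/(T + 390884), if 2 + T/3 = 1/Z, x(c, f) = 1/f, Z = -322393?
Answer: -571929373109/1764228634714 ≈ -0.32418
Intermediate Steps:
T = -1934361/322393 (T = -6 + 3/(-322393) = -6 + 3*(-1/322393) = -6 - 3/322393 = -1934361/322393 ≈ -6.0000)
W = -927/14 (W = -(-13/(-7) + 263)/4 = -(-⅐*(-13) + 263)/4 = -(13/7 + 263)/4 = -¼*1854/7 = -927/14 ≈ -66.214)
(W - 126649)/(T + 390884) = (-927/14 - 126649)/(-1934361/322393 + 390884) = -1774013/(14*126016331051/322393) = -1774013/14*322393/126016331051 = -571929373109/1764228634714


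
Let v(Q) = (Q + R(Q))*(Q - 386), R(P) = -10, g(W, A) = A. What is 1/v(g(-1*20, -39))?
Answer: 1/20825 ≈ 4.8019e-5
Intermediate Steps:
v(Q) = (-386 + Q)*(-10 + Q) (v(Q) = (Q - 10)*(Q - 386) = (-10 + Q)*(-386 + Q) = (-386 + Q)*(-10 + Q))
1/v(g(-1*20, -39)) = 1/(3860 + (-39)**2 - 396*(-39)) = 1/(3860 + 1521 + 15444) = 1/20825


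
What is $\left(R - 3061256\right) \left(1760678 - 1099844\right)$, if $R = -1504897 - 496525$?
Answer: $-3345589753452$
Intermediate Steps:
$R = -2001422$
$\left(R - 3061256\right) \left(1760678 - 1099844\right) = \left(-2001422 - 3061256\right) \left(1760678 - 1099844\right) = \left(-5062678\right) 660834 = -3345589753452$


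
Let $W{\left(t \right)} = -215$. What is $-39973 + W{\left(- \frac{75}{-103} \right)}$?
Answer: $-40188$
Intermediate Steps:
$-39973 + W{\left(- \frac{75}{-103} \right)} = -39973 - 215 = -40188$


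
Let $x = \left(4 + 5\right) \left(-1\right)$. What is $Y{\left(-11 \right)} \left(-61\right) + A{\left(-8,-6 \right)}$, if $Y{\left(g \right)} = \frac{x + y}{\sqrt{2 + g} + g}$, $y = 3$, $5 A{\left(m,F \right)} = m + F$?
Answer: $- \frac{439}{13} - \frac{549 i}{65} \approx -33.769 - 8.4462 i$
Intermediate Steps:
$A{\left(m,F \right)} = \frac{F}{5} + \frac{m}{5}$ ($A{\left(m,F \right)} = \frac{m + F}{5} = \frac{F + m}{5} = \frac{F}{5} + \frac{m}{5}$)
$x = -9$ ($x = 9 \left(-1\right) = -9$)
$Y{\left(g \right)} = - \frac{6}{g + \sqrt{2 + g}}$ ($Y{\left(g \right)} = \frac{-9 + 3}{\sqrt{2 + g} + g} = - \frac{6}{g + \sqrt{2 + g}}$)
$Y{\left(-11 \right)} \left(-61\right) + A{\left(-8,-6 \right)} = - \frac{6}{-11 + \sqrt{2 - 11}} \left(-61\right) + \left(\frac{1}{5} \left(-6\right) + \frac{1}{5} \left(-8\right)\right) = - \frac{6}{-11 + \sqrt{-9}} \left(-61\right) - \frac{14}{5} = - \frac{6}{-11 + 3 i} \left(-61\right) - \frac{14}{5} = - 6 \frac{-11 - 3 i}{130} \left(-61\right) - \frac{14}{5} = - \frac{3 \left(-11 - 3 i\right)}{65} \left(-61\right) - \frac{14}{5} = \frac{183 \left(-11 - 3 i\right)}{65} - \frac{14}{5} = - \frac{14}{5} + \frac{183 \left(-11 - 3 i\right)}{65}$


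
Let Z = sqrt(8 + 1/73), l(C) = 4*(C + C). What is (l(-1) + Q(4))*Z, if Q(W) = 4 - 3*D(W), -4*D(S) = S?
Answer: -3*sqrt(4745)/73 ≈ -2.8308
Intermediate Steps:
D(S) = -S/4
l(C) = 8*C (l(C) = 4*(2*C) = 8*C)
Z = 3*sqrt(4745)/73 (Z = sqrt(8 + 1/73) = sqrt(585/73) = 3*sqrt(4745)/73 ≈ 2.8308)
Q(W) = 4 + 3*W/4 (Q(W) = 4 - (-3)*W/4 = 4 + 3*W/4)
(l(-1) + Q(4))*Z = (8*(-1) + (4 + (3/4)*4))*(3*sqrt(4745)/73) = (-8 + (4 + 3))*(3*sqrt(4745)/73) = (-8 + 7)*(3*sqrt(4745)/73) = -3*sqrt(4745)/73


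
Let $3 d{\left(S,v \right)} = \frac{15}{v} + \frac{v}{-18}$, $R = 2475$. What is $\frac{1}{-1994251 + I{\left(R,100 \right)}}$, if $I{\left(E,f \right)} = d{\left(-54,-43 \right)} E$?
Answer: $- \frac{258}{514082533} \approx -5.0186 \cdot 10^{-7}$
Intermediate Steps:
$d{\left(S,v \right)} = \frac{5}{v} - \frac{v}{54}$ ($d{\left(S,v \right)} = \frac{\frac{15}{v} + \frac{v}{-18}}{3} = \frac{\frac{15}{v} + v \left(- \frac{1}{18}\right)}{3} = \frac{\frac{15}{v} - \frac{v}{18}}{3} = \frac{5}{v} - \frac{v}{54}$)
$I{\left(E,f \right)} = \frac{1579 E}{2322}$ ($I{\left(E,f \right)} = \left(\frac{5}{-43} - - \frac{43}{54}\right) E = \left(5 \left(- \frac{1}{43}\right) + \frac{43}{54}\right) E = \left(- \frac{5}{43} + \frac{43}{54}\right) E = \frac{1579 E}{2322}$)
$\frac{1}{-1994251 + I{\left(R,100 \right)}} = \frac{1}{-1994251 + \frac{1579}{2322} \cdot 2475} = \frac{1}{-1994251 + \frac{434225}{258}} = \frac{1}{- \frac{514082533}{258}} = - \frac{258}{514082533}$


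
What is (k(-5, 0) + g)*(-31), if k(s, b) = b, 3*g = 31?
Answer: -961/3 ≈ -320.33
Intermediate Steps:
g = 31/3 (g = (⅓)*31 = 31/3 ≈ 10.333)
(k(-5, 0) + g)*(-31) = (0 + 31/3)*(-31) = (31/3)*(-31) = -961/3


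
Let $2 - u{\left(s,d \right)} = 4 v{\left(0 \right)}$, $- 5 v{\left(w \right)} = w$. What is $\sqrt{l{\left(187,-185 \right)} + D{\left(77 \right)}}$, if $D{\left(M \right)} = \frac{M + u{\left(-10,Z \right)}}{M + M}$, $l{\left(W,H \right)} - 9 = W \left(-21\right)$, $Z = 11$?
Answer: $\frac{i \sqrt{92907122}}{154} \approx 62.59 i$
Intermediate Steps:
$v{\left(w \right)} = - \frac{w}{5}$
$u{\left(s,d \right)} = 2$ ($u{\left(s,d \right)} = 2 - 4 \left(\left(- \frac{1}{5}\right) 0\right) = 2 - 4 \cdot 0 = 2 - 0 = 2 + 0 = 2$)
$l{\left(W,H \right)} = 9 - 21 W$ ($l{\left(W,H \right)} = 9 + W \left(-21\right) = 9 - 21 W$)
$D{\left(M \right)} = \frac{2 + M}{2 M}$ ($D{\left(M \right)} = \frac{M + 2}{M + M} = \frac{2 + M}{2 M}$)
$\sqrt{l{\left(187,-185 \right)} + D{\left(77 \right)}} = \sqrt{\left(9 - 3927\right) + \frac{2 + 77}{2 \cdot 77}} = \sqrt{\left(9 - 3927\right) + \frac{1}{2} \cdot \frac{1}{77} \cdot 79} = \sqrt{-3918 + \frac{79}{154}} = \sqrt{- \frac{603293}{154}} = \frac{i \sqrt{92907122}}{154}$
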